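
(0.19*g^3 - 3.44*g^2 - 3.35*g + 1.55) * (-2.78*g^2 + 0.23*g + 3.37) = -0.5282*g^5 + 9.6069*g^4 + 9.1621*g^3 - 16.6723*g^2 - 10.933*g + 5.2235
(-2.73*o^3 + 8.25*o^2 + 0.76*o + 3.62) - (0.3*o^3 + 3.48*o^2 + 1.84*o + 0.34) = -3.03*o^3 + 4.77*o^2 - 1.08*o + 3.28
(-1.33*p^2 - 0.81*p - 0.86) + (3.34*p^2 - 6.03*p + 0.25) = 2.01*p^2 - 6.84*p - 0.61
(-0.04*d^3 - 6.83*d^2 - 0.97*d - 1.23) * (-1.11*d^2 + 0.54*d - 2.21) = 0.0444*d^5 + 7.5597*d^4 - 2.5231*d^3 + 15.9358*d^2 + 1.4795*d + 2.7183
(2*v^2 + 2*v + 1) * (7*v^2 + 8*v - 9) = 14*v^4 + 30*v^3 + 5*v^2 - 10*v - 9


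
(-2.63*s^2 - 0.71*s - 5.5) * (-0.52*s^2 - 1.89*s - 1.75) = 1.3676*s^4 + 5.3399*s^3 + 8.8044*s^2 + 11.6375*s + 9.625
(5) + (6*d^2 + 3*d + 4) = 6*d^2 + 3*d + 9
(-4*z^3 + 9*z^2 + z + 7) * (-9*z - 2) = 36*z^4 - 73*z^3 - 27*z^2 - 65*z - 14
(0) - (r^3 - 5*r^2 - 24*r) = -r^3 + 5*r^2 + 24*r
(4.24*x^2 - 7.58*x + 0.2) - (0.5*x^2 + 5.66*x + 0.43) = 3.74*x^2 - 13.24*x - 0.23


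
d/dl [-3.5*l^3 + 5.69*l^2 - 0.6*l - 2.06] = -10.5*l^2 + 11.38*l - 0.6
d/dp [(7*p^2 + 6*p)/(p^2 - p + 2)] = (-13*p^2 + 28*p + 12)/(p^4 - 2*p^3 + 5*p^2 - 4*p + 4)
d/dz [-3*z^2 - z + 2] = -6*z - 1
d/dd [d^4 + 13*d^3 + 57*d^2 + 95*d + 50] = 4*d^3 + 39*d^2 + 114*d + 95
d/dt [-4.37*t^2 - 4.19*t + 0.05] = -8.74*t - 4.19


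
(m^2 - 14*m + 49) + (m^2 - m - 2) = 2*m^2 - 15*m + 47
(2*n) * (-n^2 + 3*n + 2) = -2*n^3 + 6*n^2 + 4*n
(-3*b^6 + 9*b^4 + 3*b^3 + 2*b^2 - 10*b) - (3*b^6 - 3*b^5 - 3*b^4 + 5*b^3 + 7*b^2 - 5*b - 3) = -6*b^6 + 3*b^5 + 12*b^4 - 2*b^3 - 5*b^2 - 5*b + 3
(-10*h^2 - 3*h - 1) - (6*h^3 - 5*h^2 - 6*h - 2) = -6*h^3 - 5*h^2 + 3*h + 1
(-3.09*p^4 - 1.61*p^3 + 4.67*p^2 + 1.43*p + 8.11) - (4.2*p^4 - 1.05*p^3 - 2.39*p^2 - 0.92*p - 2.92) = -7.29*p^4 - 0.56*p^3 + 7.06*p^2 + 2.35*p + 11.03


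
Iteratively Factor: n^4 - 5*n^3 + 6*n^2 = (n)*(n^3 - 5*n^2 + 6*n) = n*(n - 3)*(n^2 - 2*n) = n*(n - 3)*(n - 2)*(n)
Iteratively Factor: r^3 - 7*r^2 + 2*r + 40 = (r - 4)*(r^2 - 3*r - 10) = (r - 5)*(r - 4)*(r + 2)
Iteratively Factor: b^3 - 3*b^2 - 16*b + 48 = (b + 4)*(b^2 - 7*b + 12) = (b - 3)*(b + 4)*(b - 4)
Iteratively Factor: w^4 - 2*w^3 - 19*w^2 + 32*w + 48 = (w + 1)*(w^3 - 3*w^2 - 16*w + 48) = (w - 4)*(w + 1)*(w^2 + w - 12) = (w - 4)*(w + 1)*(w + 4)*(w - 3)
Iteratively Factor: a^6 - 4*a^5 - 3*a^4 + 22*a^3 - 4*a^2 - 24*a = (a)*(a^5 - 4*a^4 - 3*a^3 + 22*a^2 - 4*a - 24) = a*(a - 2)*(a^4 - 2*a^3 - 7*a^2 + 8*a + 12) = a*(a - 2)*(a + 2)*(a^3 - 4*a^2 + a + 6) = a*(a - 2)^2*(a + 2)*(a^2 - 2*a - 3) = a*(a - 3)*(a - 2)^2*(a + 2)*(a + 1)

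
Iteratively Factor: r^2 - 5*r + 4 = (r - 4)*(r - 1)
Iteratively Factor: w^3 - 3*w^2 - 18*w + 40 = (w + 4)*(w^2 - 7*w + 10) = (w - 2)*(w + 4)*(w - 5)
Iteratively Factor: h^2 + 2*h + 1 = (h + 1)*(h + 1)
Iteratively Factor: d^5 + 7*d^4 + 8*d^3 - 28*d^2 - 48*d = (d + 3)*(d^4 + 4*d^3 - 4*d^2 - 16*d) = (d - 2)*(d + 3)*(d^3 + 6*d^2 + 8*d) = d*(d - 2)*(d + 3)*(d^2 + 6*d + 8) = d*(d - 2)*(d + 2)*(d + 3)*(d + 4)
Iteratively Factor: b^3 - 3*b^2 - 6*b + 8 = (b - 1)*(b^2 - 2*b - 8) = (b - 4)*(b - 1)*(b + 2)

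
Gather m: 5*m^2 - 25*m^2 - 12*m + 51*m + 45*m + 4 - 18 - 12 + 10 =-20*m^2 + 84*m - 16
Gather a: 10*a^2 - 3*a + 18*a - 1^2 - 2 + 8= 10*a^2 + 15*a + 5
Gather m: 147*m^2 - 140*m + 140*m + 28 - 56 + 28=147*m^2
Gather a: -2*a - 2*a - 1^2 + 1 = -4*a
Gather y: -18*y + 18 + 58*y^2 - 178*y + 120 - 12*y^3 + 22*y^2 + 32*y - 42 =-12*y^3 + 80*y^2 - 164*y + 96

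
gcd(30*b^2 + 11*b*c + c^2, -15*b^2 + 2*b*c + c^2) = 5*b + c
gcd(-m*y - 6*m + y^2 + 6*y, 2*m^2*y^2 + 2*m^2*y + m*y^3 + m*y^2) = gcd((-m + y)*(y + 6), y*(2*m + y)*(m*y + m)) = 1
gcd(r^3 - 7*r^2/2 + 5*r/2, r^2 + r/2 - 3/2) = r - 1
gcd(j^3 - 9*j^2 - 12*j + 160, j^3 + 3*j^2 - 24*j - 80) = j^2 - j - 20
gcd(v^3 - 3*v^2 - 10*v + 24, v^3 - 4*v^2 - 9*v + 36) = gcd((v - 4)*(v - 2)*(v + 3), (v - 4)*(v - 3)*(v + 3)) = v^2 - v - 12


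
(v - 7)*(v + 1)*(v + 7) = v^3 + v^2 - 49*v - 49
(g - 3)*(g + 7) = g^2 + 4*g - 21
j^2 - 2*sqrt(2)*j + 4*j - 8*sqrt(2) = (j + 4)*(j - 2*sqrt(2))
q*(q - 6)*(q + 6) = q^3 - 36*q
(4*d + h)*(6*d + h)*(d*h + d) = 24*d^3*h + 24*d^3 + 10*d^2*h^2 + 10*d^2*h + d*h^3 + d*h^2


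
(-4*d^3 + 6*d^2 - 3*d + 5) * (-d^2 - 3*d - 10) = 4*d^5 + 6*d^4 + 25*d^3 - 56*d^2 + 15*d - 50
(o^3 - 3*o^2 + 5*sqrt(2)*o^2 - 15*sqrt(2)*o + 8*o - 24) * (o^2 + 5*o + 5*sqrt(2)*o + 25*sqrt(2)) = o^5 + 2*o^4 + 10*sqrt(2)*o^4 + 20*sqrt(2)*o^3 + 43*o^3 - 110*sqrt(2)*o^2 + 116*o^2 - 870*o + 80*sqrt(2)*o - 600*sqrt(2)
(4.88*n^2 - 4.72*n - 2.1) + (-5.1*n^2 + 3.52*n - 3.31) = -0.22*n^2 - 1.2*n - 5.41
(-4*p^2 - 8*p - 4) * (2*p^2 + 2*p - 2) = -8*p^4 - 24*p^3 - 16*p^2 + 8*p + 8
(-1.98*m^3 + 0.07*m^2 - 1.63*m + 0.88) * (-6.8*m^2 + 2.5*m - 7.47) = 13.464*m^5 - 5.426*m^4 + 26.0496*m^3 - 10.5819*m^2 + 14.3761*m - 6.5736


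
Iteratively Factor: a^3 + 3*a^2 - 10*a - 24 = (a - 3)*(a^2 + 6*a + 8) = (a - 3)*(a + 4)*(a + 2)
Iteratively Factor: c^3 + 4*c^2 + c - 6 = (c - 1)*(c^2 + 5*c + 6) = (c - 1)*(c + 3)*(c + 2)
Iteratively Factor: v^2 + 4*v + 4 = (v + 2)*(v + 2)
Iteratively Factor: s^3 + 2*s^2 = (s + 2)*(s^2) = s*(s + 2)*(s)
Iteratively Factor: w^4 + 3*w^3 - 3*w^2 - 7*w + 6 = (w + 3)*(w^3 - 3*w + 2) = (w + 2)*(w + 3)*(w^2 - 2*w + 1) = (w - 1)*(w + 2)*(w + 3)*(w - 1)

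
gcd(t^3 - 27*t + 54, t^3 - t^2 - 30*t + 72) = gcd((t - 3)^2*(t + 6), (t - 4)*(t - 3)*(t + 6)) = t^2 + 3*t - 18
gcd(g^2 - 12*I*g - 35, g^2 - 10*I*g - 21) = g - 7*I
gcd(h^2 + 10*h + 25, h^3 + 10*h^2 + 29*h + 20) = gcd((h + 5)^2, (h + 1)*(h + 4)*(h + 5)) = h + 5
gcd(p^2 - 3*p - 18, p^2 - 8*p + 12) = p - 6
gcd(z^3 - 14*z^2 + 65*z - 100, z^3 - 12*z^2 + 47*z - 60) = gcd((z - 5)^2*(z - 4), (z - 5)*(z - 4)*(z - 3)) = z^2 - 9*z + 20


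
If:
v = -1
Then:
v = -1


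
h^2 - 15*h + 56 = (h - 8)*(h - 7)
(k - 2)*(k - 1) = k^2 - 3*k + 2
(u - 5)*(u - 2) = u^2 - 7*u + 10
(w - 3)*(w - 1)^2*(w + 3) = w^4 - 2*w^3 - 8*w^2 + 18*w - 9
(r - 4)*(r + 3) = r^2 - r - 12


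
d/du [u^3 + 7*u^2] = u*(3*u + 14)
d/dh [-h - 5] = -1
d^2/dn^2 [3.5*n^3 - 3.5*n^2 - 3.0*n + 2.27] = 21.0*n - 7.0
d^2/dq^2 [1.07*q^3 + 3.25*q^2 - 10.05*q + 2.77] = 6.42*q + 6.5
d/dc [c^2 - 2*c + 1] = 2*c - 2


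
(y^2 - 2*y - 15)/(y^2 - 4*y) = (y^2 - 2*y - 15)/(y*(y - 4))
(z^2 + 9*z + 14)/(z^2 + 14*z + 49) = (z + 2)/(z + 7)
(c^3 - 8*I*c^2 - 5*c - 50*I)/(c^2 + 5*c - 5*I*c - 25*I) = (c^2 - 3*I*c + 10)/(c + 5)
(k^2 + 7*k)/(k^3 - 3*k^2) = (k + 7)/(k*(k - 3))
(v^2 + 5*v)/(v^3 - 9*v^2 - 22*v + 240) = v/(v^2 - 14*v + 48)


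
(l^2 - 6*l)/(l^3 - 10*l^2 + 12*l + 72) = l/(l^2 - 4*l - 12)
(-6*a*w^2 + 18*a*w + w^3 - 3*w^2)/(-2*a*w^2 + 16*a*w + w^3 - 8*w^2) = (6*a*w - 18*a - w^2 + 3*w)/(2*a*w - 16*a - w^2 + 8*w)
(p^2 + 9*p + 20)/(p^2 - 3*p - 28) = (p + 5)/(p - 7)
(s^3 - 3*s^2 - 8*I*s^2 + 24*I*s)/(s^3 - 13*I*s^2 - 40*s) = (s - 3)/(s - 5*I)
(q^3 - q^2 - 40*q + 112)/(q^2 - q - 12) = (q^2 + 3*q - 28)/(q + 3)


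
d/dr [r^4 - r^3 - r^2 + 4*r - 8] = 4*r^3 - 3*r^2 - 2*r + 4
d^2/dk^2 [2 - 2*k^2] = -4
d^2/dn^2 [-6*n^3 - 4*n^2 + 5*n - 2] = -36*n - 8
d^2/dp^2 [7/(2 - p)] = -14/(p - 2)^3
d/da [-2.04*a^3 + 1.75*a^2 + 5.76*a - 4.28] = -6.12*a^2 + 3.5*a + 5.76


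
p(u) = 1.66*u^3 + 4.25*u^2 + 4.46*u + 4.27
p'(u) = 4.98*u^2 + 8.5*u + 4.46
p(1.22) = 19.05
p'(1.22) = 22.24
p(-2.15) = -2.17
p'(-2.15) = 9.21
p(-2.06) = -1.39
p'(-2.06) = 8.08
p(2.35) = 59.76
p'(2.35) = 51.94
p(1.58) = 28.47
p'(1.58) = 30.32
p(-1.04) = 2.36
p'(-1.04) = 1.01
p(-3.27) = -22.91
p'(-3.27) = 29.92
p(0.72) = 10.30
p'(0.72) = 13.16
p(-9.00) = -901.76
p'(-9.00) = 331.34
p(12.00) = 3538.27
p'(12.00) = 823.58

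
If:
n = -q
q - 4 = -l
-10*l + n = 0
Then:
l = -4/9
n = -40/9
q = 40/9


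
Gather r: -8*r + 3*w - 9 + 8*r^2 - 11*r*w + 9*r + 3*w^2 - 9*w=8*r^2 + r*(1 - 11*w) + 3*w^2 - 6*w - 9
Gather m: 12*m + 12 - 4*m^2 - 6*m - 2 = -4*m^2 + 6*m + 10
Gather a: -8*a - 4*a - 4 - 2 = -12*a - 6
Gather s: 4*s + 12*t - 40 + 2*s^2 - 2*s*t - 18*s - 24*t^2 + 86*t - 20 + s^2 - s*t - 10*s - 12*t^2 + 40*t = 3*s^2 + s*(-3*t - 24) - 36*t^2 + 138*t - 60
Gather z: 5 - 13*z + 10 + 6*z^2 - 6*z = 6*z^2 - 19*z + 15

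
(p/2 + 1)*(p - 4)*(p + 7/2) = p^3/2 + 3*p^2/4 - 15*p/2 - 14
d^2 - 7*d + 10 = (d - 5)*(d - 2)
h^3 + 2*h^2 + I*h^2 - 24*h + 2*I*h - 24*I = (h - 4)*(h + 6)*(h + I)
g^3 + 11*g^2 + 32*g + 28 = (g + 2)^2*(g + 7)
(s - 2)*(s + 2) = s^2 - 4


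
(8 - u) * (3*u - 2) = -3*u^2 + 26*u - 16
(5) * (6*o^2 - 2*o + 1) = 30*o^2 - 10*o + 5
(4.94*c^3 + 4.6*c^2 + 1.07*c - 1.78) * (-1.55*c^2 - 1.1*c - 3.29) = -7.657*c^5 - 12.564*c^4 - 22.9711*c^3 - 13.552*c^2 - 1.5623*c + 5.8562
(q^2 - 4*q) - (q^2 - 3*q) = -q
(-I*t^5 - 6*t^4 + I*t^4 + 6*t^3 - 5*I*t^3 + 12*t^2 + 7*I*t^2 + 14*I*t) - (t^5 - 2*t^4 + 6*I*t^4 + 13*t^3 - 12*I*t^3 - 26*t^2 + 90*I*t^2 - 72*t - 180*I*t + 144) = -t^5 - I*t^5 - 4*t^4 - 5*I*t^4 - 7*t^3 + 7*I*t^3 + 38*t^2 - 83*I*t^2 + 72*t + 194*I*t - 144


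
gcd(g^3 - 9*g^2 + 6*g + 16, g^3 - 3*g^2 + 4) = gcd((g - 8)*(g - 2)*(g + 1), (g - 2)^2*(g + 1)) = g^2 - g - 2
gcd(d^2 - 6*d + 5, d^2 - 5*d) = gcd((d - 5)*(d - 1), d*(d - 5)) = d - 5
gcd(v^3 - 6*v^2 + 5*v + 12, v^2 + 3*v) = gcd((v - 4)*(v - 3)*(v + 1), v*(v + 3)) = 1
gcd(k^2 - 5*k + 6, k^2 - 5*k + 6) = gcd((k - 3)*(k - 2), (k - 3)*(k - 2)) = k^2 - 5*k + 6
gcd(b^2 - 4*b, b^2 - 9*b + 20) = b - 4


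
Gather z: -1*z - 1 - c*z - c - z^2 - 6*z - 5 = -c - z^2 + z*(-c - 7) - 6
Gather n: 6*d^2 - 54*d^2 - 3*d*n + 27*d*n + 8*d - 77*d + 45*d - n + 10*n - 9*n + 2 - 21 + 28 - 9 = -48*d^2 + 24*d*n - 24*d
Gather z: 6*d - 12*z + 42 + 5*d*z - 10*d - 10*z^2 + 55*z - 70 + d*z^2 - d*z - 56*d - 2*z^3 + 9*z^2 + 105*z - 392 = -60*d - 2*z^3 + z^2*(d - 1) + z*(4*d + 148) - 420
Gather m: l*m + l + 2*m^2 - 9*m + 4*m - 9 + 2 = l + 2*m^2 + m*(l - 5) - 7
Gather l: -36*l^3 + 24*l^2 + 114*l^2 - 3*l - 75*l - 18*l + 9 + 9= -36*l^3 + 138*l^2 - 96*l + 18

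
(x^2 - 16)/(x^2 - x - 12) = (x + 4)/(x + 3)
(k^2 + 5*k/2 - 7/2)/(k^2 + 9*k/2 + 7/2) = (k - 1)/(k + 1)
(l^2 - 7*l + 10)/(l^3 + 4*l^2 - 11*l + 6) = (l^2 - 7*l + 10)/(l^3 + 4*l^2 - 11*l + 6)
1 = 1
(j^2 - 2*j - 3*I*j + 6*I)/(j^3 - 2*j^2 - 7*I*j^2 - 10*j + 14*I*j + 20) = (j - 3*I)/(j^2 - 7*I*j - 10)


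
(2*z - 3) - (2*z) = -3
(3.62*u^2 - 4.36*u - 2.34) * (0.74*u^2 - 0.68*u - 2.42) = 2.6788*u^4 - 5.688*u^3 - 7.5272*u^2 + 12.1424*u + 5.6628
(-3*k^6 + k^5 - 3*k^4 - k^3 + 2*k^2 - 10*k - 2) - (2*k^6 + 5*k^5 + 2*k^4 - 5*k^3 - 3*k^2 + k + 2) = -5*k^6 - 4*k^5 - 5*k^4 + 4*k^3 + 5*k^2 - 11*k - 4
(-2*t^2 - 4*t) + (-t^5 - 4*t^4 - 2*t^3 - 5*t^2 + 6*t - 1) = -t^5 - 4*t^4 - 2*t^3 - 7*t^2 + 2*t - 1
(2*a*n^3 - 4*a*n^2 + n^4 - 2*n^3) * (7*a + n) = 14*a^2*n^3 - 28*a^2*n^2 + 9*a*n^4 - 18*a*n^3 + n^5 - 2*n^4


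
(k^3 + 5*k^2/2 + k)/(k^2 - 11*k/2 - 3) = k*(k + 2)/(k - 6)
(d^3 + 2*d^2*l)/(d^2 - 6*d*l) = d*(d + 2*l)/(d - 6*l)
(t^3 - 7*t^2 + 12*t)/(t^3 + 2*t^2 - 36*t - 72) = t*(t^2 - 7*t + 12)/(t^3 + 2*t^2 - 36*t - 72)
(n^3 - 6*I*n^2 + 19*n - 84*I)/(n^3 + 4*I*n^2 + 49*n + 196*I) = (n - 3*I)/(n + 7*I)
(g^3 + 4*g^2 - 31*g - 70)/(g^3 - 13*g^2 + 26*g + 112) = (g^2 + 2*g - 35)/(g^2 - 15*g + 56)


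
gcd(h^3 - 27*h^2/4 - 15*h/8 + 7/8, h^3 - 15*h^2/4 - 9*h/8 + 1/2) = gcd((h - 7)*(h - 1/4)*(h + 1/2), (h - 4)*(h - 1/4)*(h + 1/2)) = h^2 + h/4 - 1/8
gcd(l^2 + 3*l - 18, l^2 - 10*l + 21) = l - 3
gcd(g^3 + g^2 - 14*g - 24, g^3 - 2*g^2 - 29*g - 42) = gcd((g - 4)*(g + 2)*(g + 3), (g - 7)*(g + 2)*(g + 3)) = g^2 + 5*g + 6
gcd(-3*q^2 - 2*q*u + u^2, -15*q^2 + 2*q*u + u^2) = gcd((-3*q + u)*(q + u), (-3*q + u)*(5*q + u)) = 3*q - u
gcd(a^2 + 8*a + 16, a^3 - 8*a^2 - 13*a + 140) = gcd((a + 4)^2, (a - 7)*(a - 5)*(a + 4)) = a + 4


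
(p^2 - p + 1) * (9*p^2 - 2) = 9*p^4 - 9*p^3 + 7*p^2 + 2*p - 2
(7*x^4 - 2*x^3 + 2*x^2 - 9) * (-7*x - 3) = -49*x^5 - 7*x^4 - 8*x^3 - 6*x^2 + 63*x + 27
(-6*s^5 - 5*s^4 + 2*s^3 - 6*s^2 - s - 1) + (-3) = -6*s^5 - 5*s^4 + 2*s^3 - 6*s^2 - s - 4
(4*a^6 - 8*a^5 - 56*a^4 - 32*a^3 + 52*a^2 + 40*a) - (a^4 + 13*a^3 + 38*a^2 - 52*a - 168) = 4*a^6 - 8*a^5 - 57*a^4 - 45*a^3 + 14*a^2 + 92*a + 168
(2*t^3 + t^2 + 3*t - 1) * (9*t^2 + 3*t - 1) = 18*t^5 + 15*t^4 + 28*t^3 - t^2 - 6*t + 1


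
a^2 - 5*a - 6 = (a - 6)*(a + 1)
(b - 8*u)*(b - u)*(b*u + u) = b^3*u - 9*b^2*u^2 + b^2*u + 8*b*u^3 - 9*b*u^2 + 8*u^3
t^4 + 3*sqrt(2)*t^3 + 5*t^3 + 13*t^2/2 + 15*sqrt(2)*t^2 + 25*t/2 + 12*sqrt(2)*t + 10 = (t + 1)*(t + 4)*(t + sqrt(2)/2)*(t + 5*sqrt(2)/2)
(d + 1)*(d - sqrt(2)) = d^2 - sqrt(2)*d + d - sqrt(2)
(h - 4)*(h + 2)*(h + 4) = h^3 + 2*h^2 - 16*h - 32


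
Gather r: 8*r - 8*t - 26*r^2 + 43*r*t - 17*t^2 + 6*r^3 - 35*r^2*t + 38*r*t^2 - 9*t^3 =6*r^3 + r^2*(-35*t - 26) + r*(38*t^2 + 43*t + 8) - 9*t^3 - 17*t^2 - 8*t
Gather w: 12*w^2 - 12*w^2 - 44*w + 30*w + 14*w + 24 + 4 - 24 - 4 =0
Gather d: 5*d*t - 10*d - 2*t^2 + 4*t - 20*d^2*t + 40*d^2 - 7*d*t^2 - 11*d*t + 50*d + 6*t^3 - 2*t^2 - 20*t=d^2*(40 - 20*t) + d*(-7*t^2 - 6*t + 40) + 6*t^3 - 4*t^2 - 16*t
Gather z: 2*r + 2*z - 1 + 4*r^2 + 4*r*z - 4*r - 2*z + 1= 4*r^2 + 4*r*z - 2*r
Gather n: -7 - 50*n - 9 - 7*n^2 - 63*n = -7*n^2 - 113*n - 16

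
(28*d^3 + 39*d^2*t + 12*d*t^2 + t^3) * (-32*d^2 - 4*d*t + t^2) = -896*d^5 - 1360*d^4*t - 512*d^3*t^2 - 41*d^2*t^3 + 8*d*t^4 + t^5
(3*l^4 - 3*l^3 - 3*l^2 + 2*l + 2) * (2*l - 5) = 6*l^5 - 21*l^4 + 9*l^3 + 19*l^2 - 6*l - 10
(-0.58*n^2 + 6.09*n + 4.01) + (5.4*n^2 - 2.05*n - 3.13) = 4.82*n^2 + 4.04*n + 0.88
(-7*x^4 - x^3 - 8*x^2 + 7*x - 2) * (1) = -7*x^4 - x^3 - 8*x^2 + 7*x - 2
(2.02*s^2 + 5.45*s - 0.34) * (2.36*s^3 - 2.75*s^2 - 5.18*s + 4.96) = 4.7672*s^5 + 7.307*s^4 - 26.2535*s^3 - 17.2768*s^2 + 28.7932*s - 1.6864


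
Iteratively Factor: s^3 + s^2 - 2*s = (s)*(s^2 + s - 2) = s*(s + 2)*(s - 1)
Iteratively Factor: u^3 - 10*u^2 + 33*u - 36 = (u - 4)*(u^2 - 6*u + 9) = (u - 4)*(u - 3)*(u - 3)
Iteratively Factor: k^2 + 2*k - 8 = (k + 4)*(k - 2)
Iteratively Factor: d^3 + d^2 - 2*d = (d)*(d^2 + d - 2) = d*(d + 2)*(d - 1)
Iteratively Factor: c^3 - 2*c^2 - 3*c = (c + 1)*(c^2 - 3*c) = (c - 3)*(c + 1)*(c)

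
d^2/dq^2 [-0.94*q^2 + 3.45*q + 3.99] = -1.88000000000000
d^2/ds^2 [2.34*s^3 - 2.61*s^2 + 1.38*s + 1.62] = 14.04*s - 5.22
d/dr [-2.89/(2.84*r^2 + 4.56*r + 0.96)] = (16.4152*r + 13.1784)/(2.84*r^2 + 4.56*r + 0.96)^2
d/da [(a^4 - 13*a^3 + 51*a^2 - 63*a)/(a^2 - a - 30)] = 2*(a^5 - 8*a^4 - 47*a^3 + 591*a^2 - 1530*a + 945)/(a^4 - 2*a^3 - 59*a^2 + 60*a + 900)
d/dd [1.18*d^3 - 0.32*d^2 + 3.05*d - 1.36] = 3.54*d^2 - 0.64*d + 3.05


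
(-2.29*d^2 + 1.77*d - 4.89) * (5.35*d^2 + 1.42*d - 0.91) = -12.2515*d^4 + 6.2177*d^3 - 21.5642*d^2 - 8.5545*d + 4.4499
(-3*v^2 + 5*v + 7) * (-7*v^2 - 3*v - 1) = 21*v^4 - 26*v^3 - 61*v^2 - 26*v - 7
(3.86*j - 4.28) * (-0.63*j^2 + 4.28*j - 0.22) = -2.4318*j^3 + 19.2172*j^2 - 19.1676*j + 0.9416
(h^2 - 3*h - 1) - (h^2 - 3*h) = -1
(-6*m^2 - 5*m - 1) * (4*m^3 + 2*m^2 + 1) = -24*m^5 - 32*m^4 - 14*m^3 - 8*m^2 - 5*m - 1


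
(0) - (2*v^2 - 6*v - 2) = -2*v^2 + 6*v + 2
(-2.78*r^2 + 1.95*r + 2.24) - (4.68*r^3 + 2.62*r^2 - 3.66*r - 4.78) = -4.68*r^3 - 5.4*r^2 + 5.61*r + 7.02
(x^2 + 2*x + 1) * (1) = x^2 + 2*x + 1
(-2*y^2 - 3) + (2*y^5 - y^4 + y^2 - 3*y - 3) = 2*y^5 - y^4 - y^2 - 3*y - 6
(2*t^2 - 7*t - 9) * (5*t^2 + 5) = 10*t^4 - 35*t^3 - 35*t^2 - 35*t - 45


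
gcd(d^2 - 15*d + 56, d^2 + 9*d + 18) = 1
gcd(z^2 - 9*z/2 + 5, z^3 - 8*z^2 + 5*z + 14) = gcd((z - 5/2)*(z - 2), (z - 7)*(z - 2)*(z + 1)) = z - 2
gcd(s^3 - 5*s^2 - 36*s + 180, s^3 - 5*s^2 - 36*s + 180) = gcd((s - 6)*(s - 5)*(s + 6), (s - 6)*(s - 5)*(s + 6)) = s^3 - 5*s^2 - 36*s + 180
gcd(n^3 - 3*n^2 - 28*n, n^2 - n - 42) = n - 7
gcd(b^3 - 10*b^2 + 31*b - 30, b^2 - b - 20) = b - 5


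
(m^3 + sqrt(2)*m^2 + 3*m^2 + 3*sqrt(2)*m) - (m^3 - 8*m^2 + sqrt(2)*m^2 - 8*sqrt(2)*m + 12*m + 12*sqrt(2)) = 11*m^2 - 12*m + 11*sqrt(2)*m - 12*sqrt(2)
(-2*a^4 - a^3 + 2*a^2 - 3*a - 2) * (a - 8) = -2*a^5 + 15*a^4 + 10*a^3 - 19*a^2 + 22*a + 16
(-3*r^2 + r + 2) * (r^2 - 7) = -3*r^4 + r^3 + 23*r^2 - 7*r - 14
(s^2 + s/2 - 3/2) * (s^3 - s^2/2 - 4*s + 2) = s^5 - 23*s^3/4 + 3*s^2/4 + 7*s - 3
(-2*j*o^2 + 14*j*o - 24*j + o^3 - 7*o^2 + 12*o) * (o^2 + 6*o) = -2*j*o^4 + 2*j*o^3 + 60*j*o^2 - 144*j*o + o^5 - o^4 - 30*o^3 + 72*o^2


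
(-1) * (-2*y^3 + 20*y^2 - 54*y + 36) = 2*y^3 - 20*y^2 + 54*y - 36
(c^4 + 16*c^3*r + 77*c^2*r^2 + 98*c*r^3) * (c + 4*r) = c^5 + 20*c^4*r + 141*c^3*r^2 + 406*c^2*r^3 + 392*c*r^4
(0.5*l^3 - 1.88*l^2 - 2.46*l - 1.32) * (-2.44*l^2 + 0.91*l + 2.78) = -1.22*l^5 + 5.0422*l^4 + 5.6816*l^3 - 4.2442*l^2 - 8.04*l - 3.6696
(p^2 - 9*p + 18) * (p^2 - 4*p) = p^4 - 13*p^3 + 54*p^2 - 72*p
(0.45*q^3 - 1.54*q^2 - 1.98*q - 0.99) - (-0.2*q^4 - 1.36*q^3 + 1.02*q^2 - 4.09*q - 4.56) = 0.2*q^4 + 1.81*q^3 - 2.56*q^2 + 2.11*q + 3.57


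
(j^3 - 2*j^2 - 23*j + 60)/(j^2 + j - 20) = j - 3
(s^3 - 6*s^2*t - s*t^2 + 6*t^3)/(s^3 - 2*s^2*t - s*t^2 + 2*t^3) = (s - 6*t)/(s - 2*t)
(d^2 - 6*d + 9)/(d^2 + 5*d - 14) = (d^2 - 6*d + 9)/(d^2 + 5*d - 14)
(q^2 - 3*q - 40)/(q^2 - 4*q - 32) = (q + 5)/(q + 4)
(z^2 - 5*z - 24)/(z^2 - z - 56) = (z + 3)/(z + 7)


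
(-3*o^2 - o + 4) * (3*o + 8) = -9*o^3 - 27*o^2 + 4*o + 32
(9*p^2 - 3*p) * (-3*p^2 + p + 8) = -27*p^4 + 18*p^3 + 69*p^2 - 24*p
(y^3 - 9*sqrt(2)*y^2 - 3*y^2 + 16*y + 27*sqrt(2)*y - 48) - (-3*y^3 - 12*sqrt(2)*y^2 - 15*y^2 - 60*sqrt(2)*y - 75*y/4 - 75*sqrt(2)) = 4*y^3 + 3*sqrt(2)*y^2 + 12*y^2 + 139*y/4 + 87*sqrt(2)*y - 48 + 75*sqrt(2)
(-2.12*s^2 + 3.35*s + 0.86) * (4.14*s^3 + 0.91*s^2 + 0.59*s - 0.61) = -8.7768*s^5 + 11.9398*s^4 + 5.3581*s^3 + 4.0523*s^2 - 1.5361*s - 0.5246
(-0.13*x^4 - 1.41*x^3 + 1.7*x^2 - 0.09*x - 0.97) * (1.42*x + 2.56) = -0.1846*x^5 - 2.335*x^4 - 1.1956*x^3 + 4.2242*x^2 - 1.6078*x - 2.4832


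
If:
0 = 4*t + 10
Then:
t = -5/2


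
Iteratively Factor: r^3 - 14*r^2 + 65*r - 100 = (r - 5)*(r^2 - 9*r + 20) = (r - 5)^2*(r - 4)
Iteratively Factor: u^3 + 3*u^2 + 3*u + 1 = (u + 1)*(u^2 + 2*u + 1) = (u + 1)^2*(u + 1)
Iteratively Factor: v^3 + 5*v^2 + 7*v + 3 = (v + 1)*(v^2 + 4*v + 3) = (v + 1)*(v + 3)*(v + 1)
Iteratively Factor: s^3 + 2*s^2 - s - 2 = (s + 1)*(s^2 + s - 2) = (s - 1)*(s + 1)*(s + 2)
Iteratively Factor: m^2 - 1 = (m + 1)*(m - 1)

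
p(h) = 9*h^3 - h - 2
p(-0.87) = -7.06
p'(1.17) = 35.96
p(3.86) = 511.75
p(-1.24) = -17.92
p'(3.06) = 251.82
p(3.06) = 252.81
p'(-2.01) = 108.08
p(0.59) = -0.74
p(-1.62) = -38.64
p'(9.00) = 2186.00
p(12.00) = 15538.00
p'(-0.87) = 19.44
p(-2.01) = -73.08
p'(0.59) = 8.40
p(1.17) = 11.24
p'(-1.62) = 69.86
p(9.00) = 6550.00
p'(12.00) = 3887.00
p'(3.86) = 401.29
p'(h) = 27*h^2 - 1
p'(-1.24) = 40.52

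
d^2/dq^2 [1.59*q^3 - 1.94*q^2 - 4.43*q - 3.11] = 9.54*q - 3.88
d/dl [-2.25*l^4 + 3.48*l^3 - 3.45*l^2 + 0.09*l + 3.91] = -9.0*l^3 + 10.44*l^2 - 6.9*l + 0.09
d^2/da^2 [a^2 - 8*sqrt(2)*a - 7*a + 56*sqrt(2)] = 2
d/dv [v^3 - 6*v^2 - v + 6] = 3*v^2 - 12*v - 1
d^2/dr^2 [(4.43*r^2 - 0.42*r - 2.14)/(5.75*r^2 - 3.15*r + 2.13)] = (132.70425*r^3 - 750.06105*r^2 + 263.4282*r + 44.511954)/(190.109375*r^6 - 312.440625*r^5 + 382.4325*r^4 - 262.733625*r^3 + 141.6663*r^2 - 42.873705*r + 9.663597)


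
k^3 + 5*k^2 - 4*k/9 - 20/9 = (k - 2/3)*(k + 2/3)*(k + 5)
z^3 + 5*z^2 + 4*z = z*(z + 1)*(z + 4)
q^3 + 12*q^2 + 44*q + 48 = (q + 2)*(q + 4)*(q + 6)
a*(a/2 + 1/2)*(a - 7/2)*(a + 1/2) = a^4/2 - a^3 - 19*a^2/8 - 7*a/8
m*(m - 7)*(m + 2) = m^3 - 5*m^2 - 14*m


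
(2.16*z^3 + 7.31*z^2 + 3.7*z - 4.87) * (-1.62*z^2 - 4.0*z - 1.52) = -3.4992*z^5 - 20.4822*z^4 - 38.5172*z^3 - 18.0218*z^2 + 13.856*z + 7.4024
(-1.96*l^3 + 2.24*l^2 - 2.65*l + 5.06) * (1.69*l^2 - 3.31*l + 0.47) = -3.3124*l^5 + 10.2732*l^4 - 12.8141*l^3 + 18.3757*l^2 - 17.9941*l + 2.3782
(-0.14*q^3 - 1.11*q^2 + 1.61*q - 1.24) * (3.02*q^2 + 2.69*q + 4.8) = -0.4228*q^5 - 3.7288*q^4 + 1.2043*q^3 - 4.7419*q^2 + 4.3924*q - 5.952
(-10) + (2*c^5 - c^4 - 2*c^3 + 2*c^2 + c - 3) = 2*c^5 - c^4 - 2*c^3 + 2*c^2 + c - 13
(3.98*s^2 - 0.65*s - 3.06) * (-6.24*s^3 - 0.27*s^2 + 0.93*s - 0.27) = -24.8352*s^5 + 2.9814*s^4 + 22.9713*s^3 - 0.8529*s^2 - 2.6703*s + 0.8262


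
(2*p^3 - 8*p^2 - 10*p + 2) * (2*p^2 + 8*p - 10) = 4*p^5 - 104*p^3 + 4*p^2 + 116*p - 20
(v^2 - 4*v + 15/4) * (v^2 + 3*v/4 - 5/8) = v^4 - 13*v^3/4 + v^2/8 + 85*v/16 - 75/32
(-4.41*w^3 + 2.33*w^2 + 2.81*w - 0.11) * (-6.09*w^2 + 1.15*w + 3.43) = 26.8569*w^5 - 19.2612*w^4 - 29.5597*w^3 + 11.8933*w^2 + 9.5118*w - 0.3773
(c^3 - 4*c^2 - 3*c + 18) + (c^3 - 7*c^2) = 2*c^3 - 11*c^2 - 3*c + 18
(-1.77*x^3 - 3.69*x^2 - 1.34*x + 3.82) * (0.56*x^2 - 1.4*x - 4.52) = -0.9912*x^5 + 0.4116*x^4 + 12.416*x^3 + 20.694*x^2 + 0.7088*x - 17.2664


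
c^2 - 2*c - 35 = (c - 7)*(c + 5)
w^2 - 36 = (w - 6)*(w + 6)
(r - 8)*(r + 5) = r^2 - 3*r - 40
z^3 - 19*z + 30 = (z - 3)*(z - 2)*(z + 5)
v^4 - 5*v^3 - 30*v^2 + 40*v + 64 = (v - 8)*(v - 2)*(v + 1)*(v + 4)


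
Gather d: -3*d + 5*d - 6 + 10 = 2*d + 4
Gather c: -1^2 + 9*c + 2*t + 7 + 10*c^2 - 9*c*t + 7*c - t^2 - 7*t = 10*c^2 + c*(16 - 9*t) - t^2 - 5*t + 6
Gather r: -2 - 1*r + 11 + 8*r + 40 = 7*r + 49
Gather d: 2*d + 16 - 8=2*d + 8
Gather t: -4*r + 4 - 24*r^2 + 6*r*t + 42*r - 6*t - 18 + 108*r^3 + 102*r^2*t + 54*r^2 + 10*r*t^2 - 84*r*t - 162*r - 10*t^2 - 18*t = 108*r^3 + 30*r^2 - 124*r + t^2*(10*r - 10) + t*(102*r^2 - 78*r - 24) - 14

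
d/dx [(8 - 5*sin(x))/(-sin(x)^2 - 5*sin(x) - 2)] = (-5*sin(x)^2 + 16*sin(x) + 50)*cos(x)/(sin(x)^2 + 5*sin(x) + 2)^2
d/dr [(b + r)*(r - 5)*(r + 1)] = 2*b*r - 4*b + 3*r^2 - 8*r - 5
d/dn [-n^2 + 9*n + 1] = 9 - 2*n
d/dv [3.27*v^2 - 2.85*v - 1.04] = 6.54*v - 2.85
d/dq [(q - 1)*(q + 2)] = 2*q + 1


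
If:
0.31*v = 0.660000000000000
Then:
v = 2.13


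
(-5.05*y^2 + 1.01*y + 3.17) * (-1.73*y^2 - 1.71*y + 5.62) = 8.7365*y^4 + 6.8882*y^3 - 35.5922*y^2 + 0.255500000000001*y + 17.8154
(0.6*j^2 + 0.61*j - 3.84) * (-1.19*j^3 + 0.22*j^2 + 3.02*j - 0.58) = -0.714*j^5 - 0.5939*j^4 + 6.5158*j^3 + 0.6494*j^2 - 11.9506*j + 2.2272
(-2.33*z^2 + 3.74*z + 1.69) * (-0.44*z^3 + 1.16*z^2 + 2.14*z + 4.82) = 1.0252*z^5 - 4.3484*z^4 - 1.3914*z^3 - 1.2666*z^2 + 21.6434*z + 8.1458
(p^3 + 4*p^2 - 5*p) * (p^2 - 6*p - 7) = p^5 - 2*p^4 - 36*p^3 + 2*p^2 + 35*p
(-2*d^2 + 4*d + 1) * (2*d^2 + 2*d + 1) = -4*d^4 + 4*d^3 + 8*d^2 + 6*d + 1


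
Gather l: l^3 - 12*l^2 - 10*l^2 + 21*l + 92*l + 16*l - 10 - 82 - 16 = l^3 - 22*l^2 + 129*l - 108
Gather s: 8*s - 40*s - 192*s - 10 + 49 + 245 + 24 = 308 - 224*s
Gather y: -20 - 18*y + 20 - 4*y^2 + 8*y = -4*y^2 - 10*y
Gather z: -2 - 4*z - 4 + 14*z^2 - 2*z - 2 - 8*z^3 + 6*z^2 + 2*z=-8*z^3 + 20*z^2 - 4*z - 8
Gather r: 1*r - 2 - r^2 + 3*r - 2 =-r^2 + 4*r - 4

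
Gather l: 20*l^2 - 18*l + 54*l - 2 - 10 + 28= 20*l^2 + 36*l + 16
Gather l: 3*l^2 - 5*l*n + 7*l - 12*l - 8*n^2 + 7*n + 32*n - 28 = 3*l^2 + l*(-5*n - 5) - 8*n^2 + 39*n - 28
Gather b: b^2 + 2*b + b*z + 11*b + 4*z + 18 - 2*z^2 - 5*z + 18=b^2 + b*(z + 13) - 2*z^2 - z + 36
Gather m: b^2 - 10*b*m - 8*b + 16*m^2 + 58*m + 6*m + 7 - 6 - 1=b^2 - 8*b + 16*m^2 + m*(64 - 10*b)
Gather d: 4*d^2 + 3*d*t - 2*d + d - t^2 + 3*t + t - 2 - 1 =4*d^2 + d*(3*t - 1) - t^2 + 4*t - 3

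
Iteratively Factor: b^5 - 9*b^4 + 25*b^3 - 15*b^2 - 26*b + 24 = (b + 1)*(b^4 - 10*b^3 + 35*b^2 - 50*b + 24) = (b - 4)*(b + 1)*(b^3 - 6*b^2 + 11*b - 6) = (b - 4)*(b - 3)*(b + 1)*(b^2 - 3*b + 2) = (b - 4)*(b - 3)*(b - 2)*(b + 1)*(b - 1)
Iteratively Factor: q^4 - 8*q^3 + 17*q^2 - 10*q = (q - 1)*(q^3 - 7*q^2 + 10*q) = (q - 5)*(q - 1)*(q^2 - 2*q) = (q - 5)*(q - 2)*(q - 1)*(q)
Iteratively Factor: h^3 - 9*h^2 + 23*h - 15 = (h - 1)*(h^2 - 8*h + 15) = (h - 3)*(h - 1)*(h - 5)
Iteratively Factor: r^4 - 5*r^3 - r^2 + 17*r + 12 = (r + 1)*(r^3 - 6*r^2 + 5*r + 12) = (r - 3)*(r + 1)*(r^2 - 3*r - 4) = (r - 4)*(r - 3)*(r + 1)*(r + 1)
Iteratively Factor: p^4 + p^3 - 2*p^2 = (p - 1)*(p^3 + 2*p^2) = p*(p - 1)*(p^2 + 2*p) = p^2*(p - 1)*(p + 2)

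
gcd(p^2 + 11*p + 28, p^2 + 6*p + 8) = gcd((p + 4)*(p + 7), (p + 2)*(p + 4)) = p + 4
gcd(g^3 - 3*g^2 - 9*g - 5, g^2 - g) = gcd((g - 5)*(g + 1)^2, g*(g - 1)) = 1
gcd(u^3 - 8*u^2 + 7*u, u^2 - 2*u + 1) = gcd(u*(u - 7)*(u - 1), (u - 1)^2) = u - 1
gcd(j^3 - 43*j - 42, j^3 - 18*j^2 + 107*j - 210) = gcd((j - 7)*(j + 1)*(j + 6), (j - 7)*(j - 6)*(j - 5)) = j - 7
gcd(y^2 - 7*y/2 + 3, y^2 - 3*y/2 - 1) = y - 2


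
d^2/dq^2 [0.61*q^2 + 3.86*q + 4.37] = 1.22000000000000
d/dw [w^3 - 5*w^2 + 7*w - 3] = 3*w^2 - 10*w + 7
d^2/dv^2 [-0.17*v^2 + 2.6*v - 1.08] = -0.340000000000000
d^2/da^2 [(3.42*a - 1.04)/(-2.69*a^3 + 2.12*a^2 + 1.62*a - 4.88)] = (-148.484772*a^5 + 207.327984*a^4 - 155.44364*a^3 + 539.592672*a^2 - 272.774784*a - 27.096704)/(19.465109*a^9 - 46.021596*a^8 + 1.10236200000001*a^7 + 151.839592*a^6 - 167.64186*a^5 - 78.489552*a^4 + 288.489912*a^3 - 113.038368*a^2 - 115.737984*a + 116.214272)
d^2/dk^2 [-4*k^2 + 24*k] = -8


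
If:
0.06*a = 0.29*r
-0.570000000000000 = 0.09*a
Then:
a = -6.33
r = -1.31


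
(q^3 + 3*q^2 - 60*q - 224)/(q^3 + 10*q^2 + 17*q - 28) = (q - 8)/(q - 1)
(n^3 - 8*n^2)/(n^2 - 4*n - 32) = n^2/(n + 4)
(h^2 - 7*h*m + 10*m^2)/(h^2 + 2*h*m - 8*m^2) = (h - 5*m)/(h + 4*m)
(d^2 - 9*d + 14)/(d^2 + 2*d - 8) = (d - 7)/(d + 4)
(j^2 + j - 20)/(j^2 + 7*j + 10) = (j - 4)/(j + 2)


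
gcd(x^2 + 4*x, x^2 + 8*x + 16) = x + 4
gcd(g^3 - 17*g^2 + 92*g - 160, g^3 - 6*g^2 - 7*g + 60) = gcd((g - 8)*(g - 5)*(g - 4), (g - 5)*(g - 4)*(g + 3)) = g^2 - 9*g + 20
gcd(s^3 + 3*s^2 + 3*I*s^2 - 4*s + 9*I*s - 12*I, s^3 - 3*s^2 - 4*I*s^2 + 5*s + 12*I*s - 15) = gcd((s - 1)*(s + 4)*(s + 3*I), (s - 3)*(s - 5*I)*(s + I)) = 1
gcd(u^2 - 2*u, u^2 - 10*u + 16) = u - 2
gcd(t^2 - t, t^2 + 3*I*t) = t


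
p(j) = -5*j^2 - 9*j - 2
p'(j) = -10*j - 9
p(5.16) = -181.57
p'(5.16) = -60.60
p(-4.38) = -58.50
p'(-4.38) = 34.80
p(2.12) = -43.55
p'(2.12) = -30.20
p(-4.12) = -49.79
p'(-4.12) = 32.20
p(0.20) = -4.00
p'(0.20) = -11.00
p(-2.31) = -7.89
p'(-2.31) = 14.10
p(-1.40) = 0.80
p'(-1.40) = 5.00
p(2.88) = -69.39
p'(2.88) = -37.80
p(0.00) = -2.00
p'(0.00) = -9.00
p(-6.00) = -128.00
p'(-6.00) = 51.00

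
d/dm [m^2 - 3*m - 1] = 2*m - 3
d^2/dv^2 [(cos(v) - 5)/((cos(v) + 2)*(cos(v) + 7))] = (29*(1 - cos(v)^2)^2 - cos(v)^5 + 221*cos(v)^3 + 279*cos(v)^2 - 1180*cos(v) - 951)/((cos(v) + 2)^3*(cos(v) + 7)^3)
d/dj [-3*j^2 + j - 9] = 1 - 6*j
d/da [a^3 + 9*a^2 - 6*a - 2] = 3*a^2 + 18*a - 6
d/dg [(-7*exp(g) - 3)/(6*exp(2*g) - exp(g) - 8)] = ((7*exp(g) + 3)*(12*exp(g) - 1) - 42*exp(2*g) + 7*exp(g) + 56)*exp(g)/(-6*exp(2*g) + exp(g) + 8)^2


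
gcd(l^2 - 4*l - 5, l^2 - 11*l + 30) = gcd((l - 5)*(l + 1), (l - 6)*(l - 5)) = l - 5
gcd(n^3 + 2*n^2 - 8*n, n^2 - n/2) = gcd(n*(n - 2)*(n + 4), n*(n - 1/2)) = n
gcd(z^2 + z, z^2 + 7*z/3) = z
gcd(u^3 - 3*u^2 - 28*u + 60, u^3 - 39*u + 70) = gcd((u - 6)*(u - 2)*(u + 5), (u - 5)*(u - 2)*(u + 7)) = u - 2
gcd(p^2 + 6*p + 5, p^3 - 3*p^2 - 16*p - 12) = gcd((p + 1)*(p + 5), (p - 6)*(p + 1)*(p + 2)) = p + 1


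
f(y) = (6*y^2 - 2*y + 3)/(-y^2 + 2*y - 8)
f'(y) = (2*y - 2)*(6*y^2 - 2*y + 3)/(-y^2 + 2*y - 8)^2 + (12*y - 2)/(-y^2 + 2*y - 8)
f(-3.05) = -2.77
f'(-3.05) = 0.69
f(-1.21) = -1.20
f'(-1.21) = 0.95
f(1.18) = -1.28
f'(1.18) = -1.66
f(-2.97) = -2.72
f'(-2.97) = 0.71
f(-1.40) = -1.38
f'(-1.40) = 0.96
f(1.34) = -1.56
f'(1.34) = -1.83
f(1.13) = -1.20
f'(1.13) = -1.60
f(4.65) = -6.07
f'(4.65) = -0.47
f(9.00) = -6.63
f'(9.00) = 0.00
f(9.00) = -6.63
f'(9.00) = 0.00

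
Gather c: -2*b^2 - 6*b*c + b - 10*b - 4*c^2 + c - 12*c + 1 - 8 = -2*b^2 - 9*b - 4*c^2 + c*(-6*b - 11) - 7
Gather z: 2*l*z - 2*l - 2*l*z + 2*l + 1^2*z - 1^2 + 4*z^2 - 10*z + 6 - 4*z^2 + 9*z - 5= 0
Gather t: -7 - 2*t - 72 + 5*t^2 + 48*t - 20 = 5*t^2 + 46*t - 99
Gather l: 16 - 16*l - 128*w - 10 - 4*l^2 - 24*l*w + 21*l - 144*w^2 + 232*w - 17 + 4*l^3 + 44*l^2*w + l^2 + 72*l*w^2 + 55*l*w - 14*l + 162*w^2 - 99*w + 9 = 4*l^3 + l^2*(44*w - 3) + l*(72*w^2 + 31*w - 9) + 18*w^2 + 5*w - 2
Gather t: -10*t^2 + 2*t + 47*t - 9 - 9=-10*t^2 + 49*t - 18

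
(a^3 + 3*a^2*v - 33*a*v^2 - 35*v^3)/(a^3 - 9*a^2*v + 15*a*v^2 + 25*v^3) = (-a - 7*v)/(-a + 5*v)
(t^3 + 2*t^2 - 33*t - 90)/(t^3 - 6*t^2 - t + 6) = (t^2 + 8*t + 15)/(t^2 - 1)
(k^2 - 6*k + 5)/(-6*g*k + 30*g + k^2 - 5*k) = (1 - k)/(6*g - k)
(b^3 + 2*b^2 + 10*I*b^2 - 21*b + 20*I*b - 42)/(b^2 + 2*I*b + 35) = (b^2 + b*(2 + 3*I) + 6*I)/(b - 5*I)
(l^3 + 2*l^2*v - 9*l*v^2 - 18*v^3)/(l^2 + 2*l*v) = l - 9*v^2/l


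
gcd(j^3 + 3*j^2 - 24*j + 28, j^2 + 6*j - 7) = j + 7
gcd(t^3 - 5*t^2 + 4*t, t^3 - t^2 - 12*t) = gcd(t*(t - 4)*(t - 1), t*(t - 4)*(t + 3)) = t^2 - 4*t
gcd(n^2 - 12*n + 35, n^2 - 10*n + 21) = n - 7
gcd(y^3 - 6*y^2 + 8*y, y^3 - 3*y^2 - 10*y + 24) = y^2 - 6*y + 8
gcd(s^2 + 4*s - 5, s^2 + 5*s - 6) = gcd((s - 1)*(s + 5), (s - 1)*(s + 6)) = s - 1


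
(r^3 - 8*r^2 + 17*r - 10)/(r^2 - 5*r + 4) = (r^2 - 7*r + 10)/(r - 4)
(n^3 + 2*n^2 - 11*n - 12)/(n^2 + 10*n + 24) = (n^2 - 2*n - 3)/(n + 6)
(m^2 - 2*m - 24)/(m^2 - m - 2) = (-m^2 + 2*m + 24)/(-m^2 + m + 2)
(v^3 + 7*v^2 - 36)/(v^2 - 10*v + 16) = (v^2 + 9*v + 18)/(v - 8)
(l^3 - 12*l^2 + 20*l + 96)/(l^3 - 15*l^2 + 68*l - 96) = (l^2 - 4*l - 12)/(l^2 - 7*l + 12)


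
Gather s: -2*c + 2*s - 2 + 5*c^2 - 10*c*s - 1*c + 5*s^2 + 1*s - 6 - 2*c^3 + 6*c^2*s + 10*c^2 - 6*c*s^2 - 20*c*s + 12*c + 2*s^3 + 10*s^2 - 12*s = -2*c^3 + 15*c^2 + 9*c + 2*s^3 + s^2*(15 - 6*c) + s*(6*c^2 - 30*c - 9) - 8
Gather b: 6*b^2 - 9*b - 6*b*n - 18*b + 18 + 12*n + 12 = 6*b^2 + b*(-6*n - 27) + 12*n + 30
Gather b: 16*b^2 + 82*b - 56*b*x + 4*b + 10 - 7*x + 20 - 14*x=16*b^2 + b*(86 - 56*x) - 21*x + 30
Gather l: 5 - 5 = 0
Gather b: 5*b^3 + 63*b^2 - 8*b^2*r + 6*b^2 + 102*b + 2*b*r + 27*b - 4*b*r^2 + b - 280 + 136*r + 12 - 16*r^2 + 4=5*b^3 + b^2*(69 - 8*r) + b*(-4*r^2 + 2*r + 130) - 16*r^2 + 136*r - 264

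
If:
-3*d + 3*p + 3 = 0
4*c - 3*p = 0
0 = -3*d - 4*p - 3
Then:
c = -9/14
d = 1/7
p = -6/7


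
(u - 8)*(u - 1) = u^2 - 9*u + 8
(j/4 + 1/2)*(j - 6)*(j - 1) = j^3/4 - 5*j^2/4 - 2*j + 3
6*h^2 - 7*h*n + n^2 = (-6*h + n)*(-h + n)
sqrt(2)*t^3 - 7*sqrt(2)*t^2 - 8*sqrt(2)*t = t*(t - 8)*(sqrt(2)*t + sqrt(2))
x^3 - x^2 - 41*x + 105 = (x - 5)*(x - 3)*(x + 7)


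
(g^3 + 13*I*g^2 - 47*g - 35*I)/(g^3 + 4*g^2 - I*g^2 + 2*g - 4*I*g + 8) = (g^2 + 12*I*g - 35)/(g^2 + 2*g*(2 - I) - 8*I)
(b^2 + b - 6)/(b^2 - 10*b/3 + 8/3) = 3*(b + 3)/(3*b - 4)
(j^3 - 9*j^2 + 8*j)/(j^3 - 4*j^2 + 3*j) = (j - 8)/(j - 3)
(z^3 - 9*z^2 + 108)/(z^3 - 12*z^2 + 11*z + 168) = (z^2 - 12*z + 36)/(z^2 - 15*z + 56)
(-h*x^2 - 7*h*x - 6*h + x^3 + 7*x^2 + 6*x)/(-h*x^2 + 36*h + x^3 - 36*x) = (x + 1)/(x - 6)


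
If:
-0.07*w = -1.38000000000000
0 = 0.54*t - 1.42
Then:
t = 2.63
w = 19.71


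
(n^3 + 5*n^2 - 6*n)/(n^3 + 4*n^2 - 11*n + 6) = n/(n - 1)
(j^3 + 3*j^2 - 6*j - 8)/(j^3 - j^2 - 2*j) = (j + 4)/j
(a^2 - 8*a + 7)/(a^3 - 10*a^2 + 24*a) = (a^2 - 8*a + 7)/(a*(a^2 - 10*a + 24))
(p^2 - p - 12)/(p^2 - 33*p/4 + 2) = 4*(p^2 - p - 12)/(4*p^2 - 33*p + 8)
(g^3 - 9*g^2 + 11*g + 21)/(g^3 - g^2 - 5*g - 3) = (g - 7)/(g + 1)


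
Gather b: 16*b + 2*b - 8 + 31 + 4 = 18*b + 27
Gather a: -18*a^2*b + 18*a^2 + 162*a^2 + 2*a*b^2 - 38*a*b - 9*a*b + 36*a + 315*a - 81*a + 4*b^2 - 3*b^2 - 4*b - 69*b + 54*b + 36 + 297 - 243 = a^2*(180 - 18*b) + a*(2*b^2 - 47*b + 270) + b^2 - 19*b + 90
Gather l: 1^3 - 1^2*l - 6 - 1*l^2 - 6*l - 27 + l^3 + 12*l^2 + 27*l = l^3 + 11*l^2 + 20*l - 32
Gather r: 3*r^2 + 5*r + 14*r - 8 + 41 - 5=3*r^2 + 19*r + 28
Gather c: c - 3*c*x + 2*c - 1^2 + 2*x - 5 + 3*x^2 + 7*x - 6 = c*(3 - 3*x) + 3*x^2 + 9*x - 12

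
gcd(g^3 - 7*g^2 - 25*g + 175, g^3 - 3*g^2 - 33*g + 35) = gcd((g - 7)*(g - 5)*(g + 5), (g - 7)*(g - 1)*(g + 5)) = g^2 - 2*g - 35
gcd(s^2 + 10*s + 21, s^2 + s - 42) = s + 7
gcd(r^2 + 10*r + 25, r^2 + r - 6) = 1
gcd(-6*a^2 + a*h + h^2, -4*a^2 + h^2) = 2*a - h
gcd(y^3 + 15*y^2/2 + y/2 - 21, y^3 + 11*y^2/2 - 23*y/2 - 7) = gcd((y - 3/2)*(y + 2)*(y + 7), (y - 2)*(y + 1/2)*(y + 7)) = y + 7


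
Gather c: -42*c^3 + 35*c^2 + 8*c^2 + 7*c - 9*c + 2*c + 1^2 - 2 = -42*c^3 + 43*c^2 - 1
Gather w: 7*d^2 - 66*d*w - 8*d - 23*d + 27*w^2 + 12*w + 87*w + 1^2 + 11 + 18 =7*d^2 - 31*d + 27*w^2 + w*(99 - 66*d) + 30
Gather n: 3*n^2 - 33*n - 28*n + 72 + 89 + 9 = 3*n^2 - 61*n + 170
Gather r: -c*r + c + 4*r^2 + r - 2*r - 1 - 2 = c + 4*r^2 + r*(-c - 1) - 3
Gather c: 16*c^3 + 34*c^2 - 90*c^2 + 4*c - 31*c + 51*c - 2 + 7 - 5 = 16*c^3 - 56*c^2 + 24*c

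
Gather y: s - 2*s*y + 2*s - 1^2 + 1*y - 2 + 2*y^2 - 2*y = 3*s + 2*y^2 + y*(-2*s - 1) - 3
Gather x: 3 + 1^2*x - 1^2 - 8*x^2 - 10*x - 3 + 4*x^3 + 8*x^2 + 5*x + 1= 4*x^3 - 4*x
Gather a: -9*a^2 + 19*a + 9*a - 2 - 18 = -9*a^2 + 28*a - 20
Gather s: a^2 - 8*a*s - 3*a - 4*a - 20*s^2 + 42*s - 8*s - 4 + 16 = a^2 - 7*a - 20*s^2 + s*(34 - 8*a) + 12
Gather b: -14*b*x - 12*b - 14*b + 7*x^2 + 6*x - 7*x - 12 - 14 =b*(-14*x - 26) + 7*x^2 - x - 26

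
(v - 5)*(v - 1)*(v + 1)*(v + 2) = v^4 - 3*v^3 - 11*v^2 + 3*v + 10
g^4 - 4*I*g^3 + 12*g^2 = g^2*(g - 6*I)*(g + 2*I)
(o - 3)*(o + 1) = o^2 - 2*o - 3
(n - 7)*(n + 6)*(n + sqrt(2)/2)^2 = n^4 - n^3 + sqrt(2)*n^3 - 83*n^2/2 - sqrt(2)*n^2 - 42*sqrt(2)*n - n/2 - 21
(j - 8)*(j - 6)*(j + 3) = j^3 - 11*j^2 + 6*j + 144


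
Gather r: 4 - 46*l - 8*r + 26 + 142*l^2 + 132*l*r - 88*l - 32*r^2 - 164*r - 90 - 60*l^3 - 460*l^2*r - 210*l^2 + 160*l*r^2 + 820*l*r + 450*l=-60*l^3 - 68*l^2 + 316*l + r^2*(160*l - 32) + r*(-460*l^2 + 952*l - 172) - 60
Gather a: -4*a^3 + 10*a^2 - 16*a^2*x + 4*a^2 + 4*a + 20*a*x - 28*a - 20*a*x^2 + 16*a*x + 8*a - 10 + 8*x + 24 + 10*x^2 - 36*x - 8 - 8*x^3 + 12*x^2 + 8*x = -4*a^3 + a^2*(14 - 16*x) + a*(-20*x^2 + 36*x - 16) - 8*x^3 + 22*x^2 - 20*x + 6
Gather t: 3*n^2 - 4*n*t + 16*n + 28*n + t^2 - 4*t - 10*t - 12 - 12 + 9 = 3*n^2 + 44*n + t^2 + t*(-4*n - 14) - 15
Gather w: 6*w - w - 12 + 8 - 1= 5*w - 5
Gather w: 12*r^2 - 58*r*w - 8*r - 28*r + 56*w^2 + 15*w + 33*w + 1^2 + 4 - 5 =12*r^2 - 36*r + 56*w^2 + w*(48 - 58*r)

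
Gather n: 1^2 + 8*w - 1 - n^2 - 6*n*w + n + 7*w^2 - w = -n^2 + n*(1 - 6*w) + 7*w^2 + 7*w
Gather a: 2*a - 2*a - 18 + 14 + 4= 0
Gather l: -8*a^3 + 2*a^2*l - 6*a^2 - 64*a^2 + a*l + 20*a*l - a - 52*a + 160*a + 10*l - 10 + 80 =-8*a^3 - 70*a^2 + 107*a + l*(2*a^2 + 21*a + 10) + 70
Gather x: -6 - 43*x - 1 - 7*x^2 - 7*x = -7*x^2 - 50*x - 7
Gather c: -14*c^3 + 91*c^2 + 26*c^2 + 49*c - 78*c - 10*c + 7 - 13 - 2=-14*c^3 + 117*c^2 - 39*c - 8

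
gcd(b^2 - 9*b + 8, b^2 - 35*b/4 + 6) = b - 8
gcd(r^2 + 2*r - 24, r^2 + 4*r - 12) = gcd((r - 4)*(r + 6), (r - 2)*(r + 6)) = r + 6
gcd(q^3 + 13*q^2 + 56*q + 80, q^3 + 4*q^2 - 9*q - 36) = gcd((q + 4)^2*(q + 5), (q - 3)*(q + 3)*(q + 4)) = q + 4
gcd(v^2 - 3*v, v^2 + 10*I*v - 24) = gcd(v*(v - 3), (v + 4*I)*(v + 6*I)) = 1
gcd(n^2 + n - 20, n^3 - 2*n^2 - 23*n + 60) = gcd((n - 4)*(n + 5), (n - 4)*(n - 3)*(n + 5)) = n^2 + n - 20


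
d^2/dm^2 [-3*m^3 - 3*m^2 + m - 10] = -18*m - 6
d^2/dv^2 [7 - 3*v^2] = -6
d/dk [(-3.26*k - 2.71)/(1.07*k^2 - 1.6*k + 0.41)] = (3.4882*k^2 + 5.7994*k - 5.6726)/(1.1449*k^4 - 3.424*k^3 + 3.4374*k^2 - 1.312*k + 0.1681)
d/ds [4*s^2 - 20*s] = 8*s - 20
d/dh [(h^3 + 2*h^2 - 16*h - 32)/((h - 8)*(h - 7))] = (h^4 - 30*h^3 + 154*h^2 + 288*h - 1376)/(h^4 - 30*h^3 + 337*h^2 - 1680*h + 3136)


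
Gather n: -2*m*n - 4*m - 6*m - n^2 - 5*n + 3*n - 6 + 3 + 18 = -10*m - n^2 + n*(-2*m - 2) + 15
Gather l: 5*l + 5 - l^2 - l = -l^2 + 4*l + 5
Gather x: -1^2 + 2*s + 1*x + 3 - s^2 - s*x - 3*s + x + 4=-s^2 - s + x*(2 - s) + 6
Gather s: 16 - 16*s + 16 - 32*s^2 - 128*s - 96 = -32*s^2 - 144*s - 64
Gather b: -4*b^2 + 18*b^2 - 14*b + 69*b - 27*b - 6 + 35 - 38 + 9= 14*b^2 + 28*b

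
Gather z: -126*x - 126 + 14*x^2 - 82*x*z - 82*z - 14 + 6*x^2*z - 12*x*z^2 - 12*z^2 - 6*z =14*x^2 - 126*x + z^2*(-12*x - 12) + z*(6*x^2 - 82*x - 88) - 140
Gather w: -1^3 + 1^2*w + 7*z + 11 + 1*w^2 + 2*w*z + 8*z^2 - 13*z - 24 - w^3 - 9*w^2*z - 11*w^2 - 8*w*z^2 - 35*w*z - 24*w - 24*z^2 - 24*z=-w^3 + w^2*(-9*z - 10) + w*(-8*z^2 - 33*z - 23) - 16*z^2 - 30*z - 14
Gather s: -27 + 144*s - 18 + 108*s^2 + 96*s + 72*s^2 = 180*s^2 + 240*s - 45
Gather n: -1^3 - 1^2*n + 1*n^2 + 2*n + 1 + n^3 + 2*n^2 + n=n^3 + 3*n^2 + 2*n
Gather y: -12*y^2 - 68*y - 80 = -12*y^2 - 68*y - 80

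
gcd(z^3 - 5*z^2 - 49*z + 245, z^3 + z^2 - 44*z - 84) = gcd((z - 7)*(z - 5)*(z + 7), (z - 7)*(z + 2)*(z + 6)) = z - 7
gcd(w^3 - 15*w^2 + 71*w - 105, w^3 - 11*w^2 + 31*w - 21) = w^2 - 10*w + 21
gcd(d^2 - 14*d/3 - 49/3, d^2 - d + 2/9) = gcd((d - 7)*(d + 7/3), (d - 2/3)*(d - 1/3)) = 1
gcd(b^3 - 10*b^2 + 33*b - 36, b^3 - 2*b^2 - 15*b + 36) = b^2 - 6*b + 9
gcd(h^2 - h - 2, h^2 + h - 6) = h - 2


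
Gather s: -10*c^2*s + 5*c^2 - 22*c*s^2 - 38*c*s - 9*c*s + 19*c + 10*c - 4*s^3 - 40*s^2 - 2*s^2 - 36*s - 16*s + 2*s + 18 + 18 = 5*c^2 + 29*c - 4*s^3 + s^2*(-22*c - 42) + s*(-10*c^2 - 47*c - 50) + 36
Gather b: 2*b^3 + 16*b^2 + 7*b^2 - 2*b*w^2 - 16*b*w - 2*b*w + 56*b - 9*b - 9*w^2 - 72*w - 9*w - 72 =2*b^3 + 23*b^2 + b*(-2*w^2 - 18*w + 47) - 9*w^2 - 81*w - 72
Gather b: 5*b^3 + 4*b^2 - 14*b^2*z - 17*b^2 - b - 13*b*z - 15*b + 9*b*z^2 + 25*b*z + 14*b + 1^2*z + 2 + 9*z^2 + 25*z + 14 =5*b^3 + b^2*(-14*z - 13) + b*(9*z^2 + 12*z - 2) + 9*z^2 + 26*z + 16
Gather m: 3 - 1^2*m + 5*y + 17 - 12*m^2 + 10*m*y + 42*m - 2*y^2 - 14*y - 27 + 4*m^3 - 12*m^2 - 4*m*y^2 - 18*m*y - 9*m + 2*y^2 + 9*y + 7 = 4*m^3 - 24*m^2 + m*(-4*y^2 - 8*y + 32)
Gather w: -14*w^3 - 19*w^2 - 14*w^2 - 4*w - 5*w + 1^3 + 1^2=-14*w^3 - 33*w^2 - 9*w + 2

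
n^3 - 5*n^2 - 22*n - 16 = (n - 8)*(n + 1)*(n + 2)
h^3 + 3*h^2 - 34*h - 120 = (h - 6)*(h + 4)*(h + 5)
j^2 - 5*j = j*(j - 5)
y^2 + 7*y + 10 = (y + 2)*(y + 5)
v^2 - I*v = v*(v - I)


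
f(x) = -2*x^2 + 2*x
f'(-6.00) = 26.00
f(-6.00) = -84.00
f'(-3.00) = 14.00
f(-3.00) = -24.00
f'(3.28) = -11.12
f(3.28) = -14.96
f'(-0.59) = 4.36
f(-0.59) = -1.88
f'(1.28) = -3.12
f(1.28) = -0.72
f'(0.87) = -1.48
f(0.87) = 0.23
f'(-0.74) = 4.96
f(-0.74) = -2.58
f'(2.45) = -7.80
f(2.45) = -7.10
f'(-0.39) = 3.56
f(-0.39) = -1.08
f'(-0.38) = 3.52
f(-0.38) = -1.05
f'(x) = 2 - 4*x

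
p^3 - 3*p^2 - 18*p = p*(p - 6)*(p + 3)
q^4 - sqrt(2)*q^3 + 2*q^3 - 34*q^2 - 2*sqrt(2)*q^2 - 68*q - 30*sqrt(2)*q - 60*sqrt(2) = (q + 2)*(q - 5*sqrt(2))*(q + sqrt(2))*(q + 3*sqrt(2))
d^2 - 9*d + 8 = (d - 8)*(d - 1)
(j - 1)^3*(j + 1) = j^4 - 2*j^3 + 2*j - 1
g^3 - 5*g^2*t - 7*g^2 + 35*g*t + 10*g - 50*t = (g - 5)*(g - 2)*(g - 5*t)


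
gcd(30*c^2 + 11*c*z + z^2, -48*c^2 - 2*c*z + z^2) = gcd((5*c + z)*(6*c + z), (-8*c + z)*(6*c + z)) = 6*c + z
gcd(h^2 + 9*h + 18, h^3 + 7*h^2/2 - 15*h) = h + 6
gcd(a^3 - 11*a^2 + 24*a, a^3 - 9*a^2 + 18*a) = a^2 - 3*a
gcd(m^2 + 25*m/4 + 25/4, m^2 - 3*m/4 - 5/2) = m + 5/4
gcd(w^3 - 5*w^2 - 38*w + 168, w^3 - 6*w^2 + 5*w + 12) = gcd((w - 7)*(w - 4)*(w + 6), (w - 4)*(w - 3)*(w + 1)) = w - 4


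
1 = 1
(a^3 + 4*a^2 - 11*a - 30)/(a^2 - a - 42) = (-a^3 - 4*a^2 + 11*a + 30)/(-a^2 + a + 42)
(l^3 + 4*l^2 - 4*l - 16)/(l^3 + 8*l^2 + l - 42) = (l^2 + 6*l + 8)/(l^2 + 10*l + 21)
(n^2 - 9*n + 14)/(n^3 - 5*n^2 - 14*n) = (n - 2)/(n*(n + 2))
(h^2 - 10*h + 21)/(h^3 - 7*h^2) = (h - 3)/h^2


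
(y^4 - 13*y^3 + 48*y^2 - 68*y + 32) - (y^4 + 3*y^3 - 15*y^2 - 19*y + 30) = -16*y^3 + 63*y^2 - 49*y + 2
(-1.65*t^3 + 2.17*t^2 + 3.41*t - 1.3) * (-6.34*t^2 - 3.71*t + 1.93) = 10.461*t^5 - 7.6363*t^4 - 32.8546*t^3 - 0.221*t^2 + 11.4043*t - 2.509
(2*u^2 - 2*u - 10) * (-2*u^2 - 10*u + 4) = -4*u^4 - 16*u^3 + 48*u^2 + 92*u - 40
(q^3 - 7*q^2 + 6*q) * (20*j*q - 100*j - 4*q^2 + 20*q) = 20*j*q^4 - 240*j*q^3 + 820*j*q^2 - 600*j*q - 4*q^5 + 48*q^4 - 164*q^3 + 120*q^2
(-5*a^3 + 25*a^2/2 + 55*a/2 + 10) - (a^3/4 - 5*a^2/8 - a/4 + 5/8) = -21*a^3/4 + 105*a^2/8 + 111*a/4 + 75/8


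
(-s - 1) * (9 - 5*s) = 5*s^2 - 4*s - 9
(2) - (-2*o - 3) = 2*o + 5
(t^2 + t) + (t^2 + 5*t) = 2*t^2 + 6*t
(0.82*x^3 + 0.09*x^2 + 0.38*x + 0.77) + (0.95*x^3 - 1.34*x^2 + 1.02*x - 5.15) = 1.77*x^3 - 1.25*x^2 + 1.4*x - 4.38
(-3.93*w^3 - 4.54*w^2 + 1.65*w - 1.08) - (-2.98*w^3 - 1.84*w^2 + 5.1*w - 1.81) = -0.95*w^3 - 2.7*w^2 - 3.45*w + 0.73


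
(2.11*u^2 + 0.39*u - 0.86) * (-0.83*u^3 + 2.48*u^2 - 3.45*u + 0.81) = -1.7513*u^5 + 4.9091*u^4 - 5.5985*u^3 - 1.7692*u^2 + 3.2829*u - 0.6966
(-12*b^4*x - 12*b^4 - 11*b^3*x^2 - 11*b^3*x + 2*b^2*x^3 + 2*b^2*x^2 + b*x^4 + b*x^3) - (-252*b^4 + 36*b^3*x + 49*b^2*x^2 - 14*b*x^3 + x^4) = -12*b^4*x + 240*b^4 - 11*b^3*x^2 - 47*b^3*x + 2*b^2*x^3 - 47*b^2*x^2 + b*x^4 + 15*b*x^3 - x^4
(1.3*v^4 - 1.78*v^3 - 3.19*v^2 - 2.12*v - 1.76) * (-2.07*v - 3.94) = -2.691*v^5 - 1.4374*v^4 + 13.6165*v^3 + 16.957*v^2 + 11.996*v + 6.9344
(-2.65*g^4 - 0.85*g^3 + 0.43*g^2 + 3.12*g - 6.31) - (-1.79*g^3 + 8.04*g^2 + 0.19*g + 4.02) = -2.65*g^4 + 0.94*g^3 - 7.61*g^2 + 2.93*g - 10.33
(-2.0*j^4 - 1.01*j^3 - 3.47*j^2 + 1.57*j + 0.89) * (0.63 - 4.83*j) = 9.66*j^5 + 3.6183*j^4 + 16.1238*j^3 - 9.7692*j^2 - 3.3096*j + 0.5607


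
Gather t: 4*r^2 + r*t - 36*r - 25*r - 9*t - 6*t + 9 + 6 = 4*r^2 - 61*r + t*(r - 15) + 15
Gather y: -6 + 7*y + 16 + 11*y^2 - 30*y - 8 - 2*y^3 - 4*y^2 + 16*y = -2*y^3 + 7*y^2 - 7*y + 2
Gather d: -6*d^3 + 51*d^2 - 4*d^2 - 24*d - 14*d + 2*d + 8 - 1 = -6*d^3 + 47*d^2 - 36*d + 7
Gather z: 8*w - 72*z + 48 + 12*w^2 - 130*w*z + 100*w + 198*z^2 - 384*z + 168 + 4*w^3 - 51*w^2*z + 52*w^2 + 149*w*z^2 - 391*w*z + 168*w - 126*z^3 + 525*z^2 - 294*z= 4*w^3 + 64*w^2 + 276*w - 126*z^3 + z^2*(149*w + 723) + z*(-51*w^2 - 521*w - 750) + 216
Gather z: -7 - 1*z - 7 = -z - 14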